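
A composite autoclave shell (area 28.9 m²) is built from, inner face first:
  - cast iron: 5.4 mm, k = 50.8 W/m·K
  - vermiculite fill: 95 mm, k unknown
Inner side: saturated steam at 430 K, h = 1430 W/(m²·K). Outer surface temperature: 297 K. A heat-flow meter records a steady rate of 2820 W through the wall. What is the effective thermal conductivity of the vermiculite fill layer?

Thermal resistances in series:
R_inner film = 1/(h_i·A) = 1/(1430×28.9) = 2.42×10^-5 K/W
R_cast iron = L/(kA) = 0.0054/(50.8×28.9) = 3.678×10^-6 K/W
Sum of known resistances R_other = 2.788×10^-5 K/W
Total R = ΔT/Q = 133/2820 = 0.04716 K/W
R_vermiculite fill = R_total − R_other = 0.04714 K/W
k = L/(R·A) = 0.095/(0.04714×28.9)

k ≈ 0.0697 W/(m·K)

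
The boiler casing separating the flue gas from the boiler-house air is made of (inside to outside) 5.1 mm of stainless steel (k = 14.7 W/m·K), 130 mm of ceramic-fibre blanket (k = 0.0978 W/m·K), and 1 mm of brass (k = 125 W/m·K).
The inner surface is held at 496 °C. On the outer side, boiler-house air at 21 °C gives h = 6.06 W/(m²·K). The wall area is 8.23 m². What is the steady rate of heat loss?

Q ≈ 2620 W

Treating each layer as a thermal resistance in series:
R_stainless steel = L/(kA) = 0.0051/(14.7×8.23) = 4.216×10^-5 K/W
R_ceramic-fibre blanket = L/(kA) = 0.13/(0.0978×8.23) = 0.1615 K/W
R_brass = L/(kA) = 0.001/(125×8.23) = 9.721×10^-7 K/W
R_outer film = 1/(h_o·A) = 1/(6.06×8.23) = 0.02005 K/W
R_total = 0.1816 K/W
Q = ΔT / R_total = 475 / 0.1816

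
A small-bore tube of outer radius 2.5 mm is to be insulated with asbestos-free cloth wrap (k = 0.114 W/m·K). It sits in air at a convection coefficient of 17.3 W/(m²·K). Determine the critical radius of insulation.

For a cylinder r_cr = k/h = 0.114/17.3
r_cr = 6.59 mm; since the bare radius (2.5 mm) is below r_cr, adding a thin layer of insulation will *increase* heat loss.

r_cr ≈ 6.59 mm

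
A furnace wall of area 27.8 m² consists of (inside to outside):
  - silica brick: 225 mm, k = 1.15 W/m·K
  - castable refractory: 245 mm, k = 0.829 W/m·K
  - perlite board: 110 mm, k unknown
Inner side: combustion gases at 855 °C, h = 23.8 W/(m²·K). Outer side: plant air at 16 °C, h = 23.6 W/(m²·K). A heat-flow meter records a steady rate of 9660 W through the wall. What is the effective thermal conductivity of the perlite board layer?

Thermal resistances in series:
R_inner film = 1/(h_i·A) = 1/(23.8×27.8) = 0.001511 K/W
R_silica brick = L/(kA) = 0.225/(1.15×27.8) = 0.007038 K/W
R_castable refractory = L/(kA) = 0.245/(0.829×27.8) = 0.01063 K/W
R_outer film = 1/(h_o·A) = 1/(23.6×27.8) = 0.001524 K/W
Sum of known resistances R_other = 0.0207 K/W
Total R = ΔT/Q = 839/9660 = 0.08685 K/W
R_perlite board = R_total − R_other = 0.06615 K/W
k = L/(R·A) = 0.11/(0.06615×27.8)

k ≈ 0.0598 W/(m·K)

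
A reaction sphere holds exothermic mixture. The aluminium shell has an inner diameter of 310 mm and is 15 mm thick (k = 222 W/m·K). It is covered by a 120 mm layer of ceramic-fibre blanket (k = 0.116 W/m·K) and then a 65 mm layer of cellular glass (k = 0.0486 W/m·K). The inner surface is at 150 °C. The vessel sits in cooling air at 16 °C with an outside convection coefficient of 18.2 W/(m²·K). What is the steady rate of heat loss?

Radial (spherical) resistances in series:
R_aluminium shell = (1/0.155 − 1/0.17)/(4π×222) = 2.041×10^-4 K/W
R_ceramic-fibre blanket = (1/0.17 − 1/0.29)/(4π×0.116) = 1.67 K/W
R_cellular glass = (1/0.29 − 1/0.355)/(4π×0.0486) = 1.034 K/W
R_outer film = 1/(h·4πr_o²) = 1/(18.2×4π×0.355²) = 0.03469 K/W
R_total = 2.739 K/W
Q = ΔT/R_total = 134/2.739

Q ≈ 48.9 W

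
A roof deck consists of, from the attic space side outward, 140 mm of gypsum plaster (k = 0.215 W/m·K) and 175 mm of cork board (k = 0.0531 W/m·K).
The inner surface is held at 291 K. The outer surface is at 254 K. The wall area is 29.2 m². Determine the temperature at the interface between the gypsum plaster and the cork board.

T ≈ 285 K

Thermal resistances in series:
R_gypsum plaster = L/(kA) = 0.14/(0.215×29.2) = 0.0223 K/W
R_cork board = L/(kA) = 0.175/(0.0531×29.2) = 0.1129 K/W
R_total = 0.1352 K/W;  Q = ΔT/R_total = 37/0.1352 = 273.7 W
T_interface = T_inner − Q·ΣR(inner→interface) = 291 − 274×0.0223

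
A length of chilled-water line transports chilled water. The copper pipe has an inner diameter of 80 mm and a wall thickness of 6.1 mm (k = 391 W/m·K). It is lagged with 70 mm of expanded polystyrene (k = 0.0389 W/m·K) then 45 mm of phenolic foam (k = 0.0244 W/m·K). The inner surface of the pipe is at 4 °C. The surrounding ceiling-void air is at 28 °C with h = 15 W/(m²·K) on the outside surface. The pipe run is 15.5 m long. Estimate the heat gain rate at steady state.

Q ≈ 62.2 W

Treating each annulus and film as a series resistance:
R_copper pipe wall = ln(46.1/40)/(2π×391×15.5) = 3.727×10^-6 K/W
R_expanded polystyrene = ln(116.1/46.1)/(2π×0.0389×15.5) = 0.2438 K/W
R_phenolic foam = ln(161.1/116.1)/(2π×0.0244×15.5) = 0.1379 K/W
R_outer film = 1/(h_o·2πr_oL) = 1/(15×2π×0.1611×15.5) = 0.004249 K/W
R_total = 0.3859 K/W
Q = ΔT/R_total = 24/0.3859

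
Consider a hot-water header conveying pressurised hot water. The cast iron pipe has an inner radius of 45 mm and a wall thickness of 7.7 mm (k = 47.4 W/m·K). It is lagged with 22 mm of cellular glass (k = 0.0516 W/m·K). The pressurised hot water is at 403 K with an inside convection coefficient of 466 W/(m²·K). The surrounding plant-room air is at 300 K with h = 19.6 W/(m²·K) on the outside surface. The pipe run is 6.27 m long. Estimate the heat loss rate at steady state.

Treating each annulus and film as a series resistance:
R_inner film = 1/(h_i·2πr₁L) = 1/(466×2π×0.045×6.27) = 0.00121 K/W
R_cast iron pipe wall = ln(52.7/45)/(2π×47.4×6.27) = 8.459×10^-5 K/W
R_cellular glass = ln(74.7/52.7)/(2π×0.0516×6.27) = 0.1716 K/W
R_outer film = 1/(h_o·2πr_oL) = 1/(19.6×2π×0.0747×6.27) = 0.01734 K/W
R_total = 0.1902 K/W
Q = ΔT/R_total = 103/0.1902

Q ≈ 541 W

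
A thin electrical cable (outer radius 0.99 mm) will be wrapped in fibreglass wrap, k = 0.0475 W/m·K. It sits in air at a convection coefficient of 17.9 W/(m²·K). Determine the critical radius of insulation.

For a cylinder r_cr = k/h = 0.0475/17.9
r_cr = 2.65 mm; since the bare radius (0.99 mm) is below r_cr, adding a thin layer of insulation will *increase* heat loss.

r_cr ≈ 2.65 mm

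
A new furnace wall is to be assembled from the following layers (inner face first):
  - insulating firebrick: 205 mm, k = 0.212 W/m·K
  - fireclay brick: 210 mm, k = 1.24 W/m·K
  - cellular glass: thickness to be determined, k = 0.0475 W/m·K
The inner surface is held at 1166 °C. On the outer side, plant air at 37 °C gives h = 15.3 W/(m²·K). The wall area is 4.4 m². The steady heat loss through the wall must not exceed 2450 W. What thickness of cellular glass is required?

L ≈ 39.2 mm

Thermal resistances in series:
R_insulating firebrick = L/(kA) = 0.205/(0.212×4.4) = 0.2198 K/W
R_fireclay brick = L/(kA) = 0.21/(1.24×4.4) = 0.03849 K/W
R_outer film = 1/(h_o·A) = 1/(15.3×4.4) = 0.01485 K/W
Sum of the known resistances R_other = 0.2731 K/W
Required total resistance R_tot = ΔT/Q_allow = 1129/2450 = 0.4608 K/W
R_cellular glass = R_tot − R_other = 0.1877 K/W
L = R·k·A = 0.1877×0.0475×4.4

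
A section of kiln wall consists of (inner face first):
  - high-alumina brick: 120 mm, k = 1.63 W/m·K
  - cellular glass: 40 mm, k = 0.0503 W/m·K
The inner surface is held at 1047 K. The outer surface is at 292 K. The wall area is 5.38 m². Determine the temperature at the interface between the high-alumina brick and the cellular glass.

T ≈ 983 K

Thermal resistances in series:
R_high-alumina brick = L/(kA) = 0.12/(1.63×5.38) = 0.01368 K/W
R_cellular glass = L/(kA) = 0.04/(0.0503×5.38) = 0.1478 K/W
R_total = 0.1615 K/W;  Q = ΔT/R_total = 755/0.1615 = 4675 W
T_interface = T_inner − Q·ΣR(inner→interface) = 1047 − 4680×0.01368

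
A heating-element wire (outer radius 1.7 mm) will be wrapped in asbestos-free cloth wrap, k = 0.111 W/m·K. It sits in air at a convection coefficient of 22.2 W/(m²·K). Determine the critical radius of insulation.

For a cylinder r_cr = k/h = 0.111/22.2
r_cr = 5 mm; since the bare radius (1.7 mm) is below r_cr, adding a thin layer of insulation will *increase* heat loss.

r_cr ≈ 5 mm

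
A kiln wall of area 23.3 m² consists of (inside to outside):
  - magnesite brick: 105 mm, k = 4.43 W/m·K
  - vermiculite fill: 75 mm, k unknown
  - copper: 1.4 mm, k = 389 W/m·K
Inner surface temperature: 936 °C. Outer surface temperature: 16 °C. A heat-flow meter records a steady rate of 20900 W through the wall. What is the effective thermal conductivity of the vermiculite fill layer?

k ≈ 0.0749 W/(m·K)

Thermal resistances in series:
R_magnesite brick = L/(kA) = 0.105/(4.43×23.3) = 0.001017 K/W
R_copper = L/(kA) = 0.0014/(389×23.3) = 1.545×10^-7 K/W
Sum of known resistances R_other = 0.001017 K/W
Total R = ΔT/Q = 920/20900 = 0.04402 K/W
R_vermiculite fill = R_total − R_other = 0.043 K/W
k = L/(R·A) = 0.075/(0.043×23.3)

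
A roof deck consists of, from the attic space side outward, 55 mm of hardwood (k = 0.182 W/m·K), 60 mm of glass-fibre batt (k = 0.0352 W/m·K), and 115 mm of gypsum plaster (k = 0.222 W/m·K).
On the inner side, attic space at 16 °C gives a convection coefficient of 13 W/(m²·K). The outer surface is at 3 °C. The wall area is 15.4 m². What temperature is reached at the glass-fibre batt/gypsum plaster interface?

Series thermal resistances:
R_inner film = 1/(h_i·A) = 1/(13×15.4) = 0.004995 K/W
R_hardwood = L/(kA) = 0.055/(0.182×15.4) = 0.01962 K/W
R_glass-fibre batt = L/(kA) = 0.06/(0.0352×15.4) = 0.1107 K/W
R_gypsum plaster = L/(kA) = 0.115/(0.222×15.4) = 0.03364 K/W
R_total = 0.1689 K/W;  Q = ΔT/R_total = 13/0.1689 = 76.95 W
T_interface = T_inner − Q·ΣR(inner→interface) = 16 − 77×0.1353

T ≈ 5.59 °C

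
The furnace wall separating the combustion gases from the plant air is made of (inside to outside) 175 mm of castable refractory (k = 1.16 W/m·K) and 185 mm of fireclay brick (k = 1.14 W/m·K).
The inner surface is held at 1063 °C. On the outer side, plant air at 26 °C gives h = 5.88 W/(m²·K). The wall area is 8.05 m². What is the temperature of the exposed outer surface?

T ≈ 391 °C

Model the wall as resistances in series:
R_castable refractory = L/(kA) = 0.175/(1.16×8.05) = 0.01874 K/W
R_fireclay brick = L/(kA) = 0.185/(1.14×8.05) = 0.02016 K/W
R_outer film = 1/(h_o·A) = 1/(5.88×8.05) = 0.02113 K/W
R_total = 0.06003 K/W;  Q = ΔT/R_total = 1037/0.06003 = 17280 W
T_interface = T_inner − Q·ΣR(inner→interface) = 1063 − 17300×0.0389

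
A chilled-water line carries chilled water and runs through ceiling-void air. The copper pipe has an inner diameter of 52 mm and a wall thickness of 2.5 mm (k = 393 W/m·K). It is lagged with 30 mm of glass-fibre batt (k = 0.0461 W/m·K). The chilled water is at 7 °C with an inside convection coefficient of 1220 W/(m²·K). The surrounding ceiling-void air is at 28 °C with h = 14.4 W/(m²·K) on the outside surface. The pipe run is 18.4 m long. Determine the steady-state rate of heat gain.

For a radial system each layer contributes R = ln(r_out/r_in)/(2πkL); films add R = 1/(hA).
R_inner film = 1/(h_i·2πr₁L) = 1/(1220×2π×0.026×18.4) = 2.727×10^-4 K/W
R_copper pipe wall = ln(28.5/26)/(2π×393×18.4) = 2.021×10^-6 K/W
R_glass-fibre batt = ln(58.5/28.5)/(2π×0.0461×18.4) = 0.1349 K/W
R_outer film = 1/(h_o·2πr_oL) = 1/(14.4×2π×0.0585×18.4) = 0.01027 K/W
R_total = 0.1455 K/W
Q = ΔT/R_total = 21/0.1455

Q ≈ 144 W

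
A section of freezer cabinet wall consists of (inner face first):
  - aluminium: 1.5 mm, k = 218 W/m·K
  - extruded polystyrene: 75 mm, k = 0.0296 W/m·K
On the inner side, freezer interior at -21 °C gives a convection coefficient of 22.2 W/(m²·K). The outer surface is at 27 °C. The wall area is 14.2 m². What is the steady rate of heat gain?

Q ≈ 264 W

Using the resistance-network approach (series):
R_inner film = 1/(h_i·A) = 1/(22.2×14.2) = 0.003172 K/W
R_aluminium = L/(kA) = 0.0015/(218×14.2) = 4.846×10^-7 K/W
R_extruded polystyrene = L/(kA) = 0.075/(0.0296×14.2) = 0.1784 K/W
R_total = 0.1816 K/W
Q = ΔT / R_total = 48 / 0.1816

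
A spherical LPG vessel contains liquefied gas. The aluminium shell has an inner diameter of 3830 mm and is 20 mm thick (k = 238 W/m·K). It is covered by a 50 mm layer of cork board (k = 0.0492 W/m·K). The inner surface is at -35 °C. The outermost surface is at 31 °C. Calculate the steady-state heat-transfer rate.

Spherical conduction: R = (1/r_in − 1/r_out)/(4πk) per layer; series-sum.
R_aluminium shell = (1/1.915 − 1/1.935)/(4π×238) = 1.805×10^-6 K/W
R_cork board = (1/1.935 − 1/1.985)/(4π×0.0492) = 0.02105 K/W
R_total = 0.02106 K/W
Q = ΔT/R_total = 66/0.02106

Q ≈ 3130 W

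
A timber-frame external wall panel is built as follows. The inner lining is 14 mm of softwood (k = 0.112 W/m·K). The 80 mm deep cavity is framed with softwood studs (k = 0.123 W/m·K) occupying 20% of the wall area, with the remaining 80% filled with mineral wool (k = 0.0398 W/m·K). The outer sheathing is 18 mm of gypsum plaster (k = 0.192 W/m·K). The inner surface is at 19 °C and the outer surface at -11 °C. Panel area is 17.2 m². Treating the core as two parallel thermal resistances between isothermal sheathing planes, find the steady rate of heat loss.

Sheathing layers in series; stud and cavity paths in parallel between them.
R_inner = 0.014/(0.112×17.2) = 0.007267 K/W
R_stud  = 0.08/(0.123×0.2×17.2) = 0.1891 K/W
R_cav   = 0.08/(0.0398×0.8×17.2) = 0.1461 K/W
1/R_core = 1/R_stud + 1/R_cav → R_core = 0.08241 K/W
R_outer = 0.018/(0.192×17.2) = 0.005451 K/W
R_total = 0.09513 K/W
Q = ΔT/R_total = 30/0.09513

Q ≈ 315 W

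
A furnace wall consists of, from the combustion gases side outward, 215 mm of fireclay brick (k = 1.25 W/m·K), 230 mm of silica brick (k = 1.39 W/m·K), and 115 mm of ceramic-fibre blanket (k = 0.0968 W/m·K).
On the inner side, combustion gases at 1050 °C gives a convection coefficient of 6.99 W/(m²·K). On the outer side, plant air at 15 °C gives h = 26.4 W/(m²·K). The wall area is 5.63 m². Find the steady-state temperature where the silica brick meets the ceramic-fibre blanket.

T ≈ 759 °C

Series thermal resistances:
R_inner film = 1/(h_i·A) = 1/(6.99×5.63) = 0.02541 K/W
R_fireclay brick = L/(kA) = 0.215/(1.25×5.63) = 0.03055 K/W
R_silica brick = L/(kA) = 0.23/(1.39×5.63) = 0.02939 K/W
R_ceramic-fibre blanket = L/(kA) = 0.115/(0.0968×5.63) = 0.211 K/W
R_outer film = 1/(h_o·A) = 1/(26.4×5.63) = 0.006728 K/W
R_total = 0.3031 K/W;  Q = ΔT/R_total = 1035/0.3031 = 3415 W
T_interface = T_inner − Q·ΣR(inner→interface) = 1050 − 3410×0.08535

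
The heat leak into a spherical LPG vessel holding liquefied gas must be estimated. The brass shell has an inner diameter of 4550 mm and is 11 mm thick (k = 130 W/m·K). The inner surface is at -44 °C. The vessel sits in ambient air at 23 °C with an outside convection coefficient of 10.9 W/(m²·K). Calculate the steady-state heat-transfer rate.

Spherical conduction: R = (1/r_in − 1/r_out)/(4πk) per layer; series-sum.
R_brass shell = (1/2.275 − 1/2.286)/(4π×130) = 1.295×10^-6 K/W
R_outer film = 1/(h·4πr_o²) = 1/(10.9×4π×2.286²) = 0.001397 K/W
R_total = 0.001398 K/W
Q = ΔT/R_total = 67/0.001398

Q ≈ 47900 W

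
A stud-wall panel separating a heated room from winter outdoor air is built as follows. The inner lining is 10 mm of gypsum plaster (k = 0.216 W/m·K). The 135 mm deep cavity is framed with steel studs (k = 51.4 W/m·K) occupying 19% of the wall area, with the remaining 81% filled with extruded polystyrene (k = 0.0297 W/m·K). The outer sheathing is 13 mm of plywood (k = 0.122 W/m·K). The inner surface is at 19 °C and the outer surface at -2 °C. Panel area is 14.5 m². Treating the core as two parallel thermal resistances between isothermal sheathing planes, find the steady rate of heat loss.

Sheathing layers in series; stud and cavity paths in parallel between them.
R_inner = 0.01/(0.216×14.5) = 0.003193 K/W
R_stud  = 0.135/(51.4×0.19×14.5) = 9.533×10^-4 K/W
R_cav   = 0.135/(0.0297×0.81×14.5) = 0.387 K/W
1/R_core = 1/R_stud + 1/R_cav → R_core = 9.51×10^-4 K/W
R_outer = 0.013/(0.122×14.5) = 0.007349 K/W
R_total = 0.01149 K/W
Q = ΔT/R_total = 21/0.01149

Q ≈ 1830 W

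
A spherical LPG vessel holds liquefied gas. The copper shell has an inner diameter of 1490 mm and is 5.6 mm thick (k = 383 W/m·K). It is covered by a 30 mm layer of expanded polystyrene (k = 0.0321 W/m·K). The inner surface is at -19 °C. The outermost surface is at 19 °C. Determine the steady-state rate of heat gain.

Radial (spherical) resistances in series:
R_copper shell = (1/0.745 − 1/0.7506)/(4π×383) = 2.081×10^-6 K/W
R_expanded polystyrene = (1/0.7506 − 1/0.7806)/(4π×0.0321) = 0.1269 K/W
R_total = 0.1269 K/W
Q = ΔT/R_total = 38/0.1269

Q ≈ 299 W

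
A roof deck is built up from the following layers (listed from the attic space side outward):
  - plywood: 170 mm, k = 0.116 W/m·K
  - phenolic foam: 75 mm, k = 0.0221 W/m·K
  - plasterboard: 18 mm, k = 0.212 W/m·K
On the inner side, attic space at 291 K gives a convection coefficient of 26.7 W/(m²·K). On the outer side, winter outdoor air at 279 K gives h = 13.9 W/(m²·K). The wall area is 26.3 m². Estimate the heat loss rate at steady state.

Using the resistance-network approach (series):
R_inner film = 1/(h_i·A) = 1/(26.7×26.3) = 0.001424 K/W
R_plywood = L/(kA) = 0.17/(0.116×26.3) = 0.05572 K/W
R_phenolic foam = L/(kA) = 0.075/(0.0221×26.3) = 0.129 K/W
R_plasterboard = L/(kA) = 0.018/(0.212×26.3) = 0.003228 K/W
R_outer film = 1/(h_o·A) = 1/(13.9×26.3) = 0.002735 K/W
R_total = 0.1921 K/W
Q = ΔT / R_total = 12 / 0.1921

Q ≈ 62.5 W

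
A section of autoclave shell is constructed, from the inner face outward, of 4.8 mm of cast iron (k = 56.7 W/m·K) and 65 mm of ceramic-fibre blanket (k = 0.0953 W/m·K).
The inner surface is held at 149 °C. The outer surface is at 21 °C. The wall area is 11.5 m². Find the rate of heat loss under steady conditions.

Q ≈ 2160 W

Thermal resistances in series:
R_cast iron = L/(kA) = 0.0048/(56.7×11.5) = 7.361×10^-6 K/W
R_ceramic-fibre blanket = L/(kA) = 0.065/(0.0953×11.5) = 0.05931 K/W
R_total = 0.05932 K/W
Q = ΔT / R_total = 128 / 0.05932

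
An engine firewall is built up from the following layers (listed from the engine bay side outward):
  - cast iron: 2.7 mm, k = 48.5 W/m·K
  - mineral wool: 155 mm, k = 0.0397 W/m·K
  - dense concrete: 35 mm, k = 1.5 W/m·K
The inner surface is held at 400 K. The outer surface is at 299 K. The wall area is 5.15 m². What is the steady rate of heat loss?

Using the resistance-network approach (series):
R_cast iron = L/(kA) = 0.0027/(48.5×5.15) = 1.081×10^-5 K/W
R_mineral wool = L/(kA) = 0.155/(0.0397×5.15) = 0.7581 K/W
R_dense concrete = L/(kA) = 0.035/(1.5×5.15) = 0.004531 K/W
R_total = 0.7627 K/W
Q = ΔT / R_total = 101 / 0.7627

Q ≈ 132 W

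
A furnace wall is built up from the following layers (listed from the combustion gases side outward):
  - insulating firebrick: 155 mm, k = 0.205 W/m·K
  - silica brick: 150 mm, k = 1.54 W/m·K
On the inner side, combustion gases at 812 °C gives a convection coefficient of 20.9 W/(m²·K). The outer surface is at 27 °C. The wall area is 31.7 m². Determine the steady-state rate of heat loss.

Q ≈ 27600 W

Model the wall as resistances in series:
R_inner film = 1/(h_i·A) = 1/(20.9×31.7) = 0.001509 K/W
R_insulating firebrick = L/(kA) = 0.155/(0.205×31.7) = 0.02385 K/W
R_silica brick = L/(kA) = 0.15/(1.54×31.7) = 0.003073 K/W
R_total = 0.02843 K/W
Q = ΔT / R_total = 785 / 0.02843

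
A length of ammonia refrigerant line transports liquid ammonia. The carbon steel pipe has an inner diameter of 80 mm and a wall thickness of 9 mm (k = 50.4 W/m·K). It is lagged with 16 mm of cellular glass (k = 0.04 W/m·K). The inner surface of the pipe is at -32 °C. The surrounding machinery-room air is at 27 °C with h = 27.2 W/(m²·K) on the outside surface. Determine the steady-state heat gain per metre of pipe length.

q′ ≈ 48.6 W/m

Radial resistances (cylindrical: R_cond = ln(r_o/r_i)/(2πkL), R_conv = 1/(h·2πrL)):
R_carbon steel pipe wall = ln(49/40)/(2π×50.4×1) = 6.409×10^-4 K/W
R_cellular glass = ln(65/49)/(2π×0.04×1) = 1.124 K/W
R_outer film = 1/(h_o·2πr_oL) = 1/(27.2×2π×0.065×1) = 0.09002 K/W
R_total = 1.215 K/W
Q = ΔT/R_total = 59/1.215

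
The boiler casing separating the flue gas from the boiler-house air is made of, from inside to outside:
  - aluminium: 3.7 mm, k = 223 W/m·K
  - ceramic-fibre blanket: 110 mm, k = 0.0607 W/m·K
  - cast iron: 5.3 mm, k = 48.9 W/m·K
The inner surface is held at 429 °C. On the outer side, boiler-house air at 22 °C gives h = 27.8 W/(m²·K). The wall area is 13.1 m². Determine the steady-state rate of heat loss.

Series thermal resistances:
R_aluminium = L/(kA) = 0.0037/(223×13.1) = 1.267×10^-6 K/W
R_ceramic-fibre blanket = L/(kA) = 0.11/(0.0607×13.1) = 0.1383 K/W
R_cast iron = L/(kA) = 0.0053/(48.9×13.1) = 8.274×10^-6 K/W
R_outer film = 1/(h_o·A) = 1/(27.8×13.1) = 0.002746 K/W
R_total = 0.1411 K/W
Q = ΔT / R_total = 407 / 0.1411

Q ≈ 2880 W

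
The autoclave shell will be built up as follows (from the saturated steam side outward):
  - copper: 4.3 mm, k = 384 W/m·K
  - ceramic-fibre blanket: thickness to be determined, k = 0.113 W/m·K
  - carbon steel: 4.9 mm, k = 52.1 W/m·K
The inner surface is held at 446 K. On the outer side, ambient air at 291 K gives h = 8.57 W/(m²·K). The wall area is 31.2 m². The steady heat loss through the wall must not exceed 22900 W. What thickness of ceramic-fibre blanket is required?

Using the resistance-network approach (series):
R_copper = L/(kA) = 0.0043/(384×31.2) = 3.589×10^-7 K/W
R_carbon steel = L/(kA) = 0.0049/(52.1×31.2) = 3.014×10^-6 K/W
R_outer film = 1/(h_o·A) = 1/(8.57×31.2) = 0.00374 K/W
Sum of the known resistances R_other = 0.003743 K/W
Required total resistance R_tot = ΔT/Q_allow = 155/22900 = 0.006769 K/W
R_ceramic-fibre blanket = R_tot − R_other = 0.003025 K/W
L = R·k·A = 0.003025×0.113×31.2

L ≈ 10.7 mm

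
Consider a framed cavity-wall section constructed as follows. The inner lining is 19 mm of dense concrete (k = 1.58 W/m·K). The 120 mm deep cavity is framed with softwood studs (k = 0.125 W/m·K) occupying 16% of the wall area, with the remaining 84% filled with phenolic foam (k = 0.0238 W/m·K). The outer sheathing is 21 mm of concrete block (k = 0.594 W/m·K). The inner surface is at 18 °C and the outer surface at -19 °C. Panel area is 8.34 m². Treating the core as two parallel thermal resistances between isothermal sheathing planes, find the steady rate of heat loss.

Sheathing layers in series; stud and cavity paths in parallel between them.
R_inner = 0.019/(1.58×8.34) = 0.001442 K/W
R_stud  = 0.12/(0.125×0.16×8.34) = 0.7194 K/W
R_cav   = 0.12/(0.0238×0.84×8.34) = 0.7197 K/W
1/R_core = 1/R_stud + 1/R_cav → R_core = 0.3598 K/W
R_outer = 0.021/(0.594×8.34) = 0.004239 K/W
R_total = 0.3655 K/W
Q = ΔT/R_total = 37/0.3655

Q ≈ 101 W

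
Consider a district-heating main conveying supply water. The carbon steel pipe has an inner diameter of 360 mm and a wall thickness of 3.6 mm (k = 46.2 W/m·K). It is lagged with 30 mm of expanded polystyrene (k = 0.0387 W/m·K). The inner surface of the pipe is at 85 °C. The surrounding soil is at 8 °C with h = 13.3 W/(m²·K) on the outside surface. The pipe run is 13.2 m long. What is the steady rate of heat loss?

Q ≈ 1500 W

Treating each annulus and film as a series resistance:
R_carbon steel pipe wall = ln(183.6/180)/(2π×46.2×13.2) = 5.168×10^-6 K/W
R_expanded polystyrene = ln(213.6/183.6)/(2π×0.0387×13.2) = 0.04715 K/W
R_outer film = 1/(h_o·2πr_oL) = 1/(13.3×2π×0.2136×13.2) = 0.004244 K/W
R_total = 0.0514 K/W
Q = ΔT/R_total = 77/0.0514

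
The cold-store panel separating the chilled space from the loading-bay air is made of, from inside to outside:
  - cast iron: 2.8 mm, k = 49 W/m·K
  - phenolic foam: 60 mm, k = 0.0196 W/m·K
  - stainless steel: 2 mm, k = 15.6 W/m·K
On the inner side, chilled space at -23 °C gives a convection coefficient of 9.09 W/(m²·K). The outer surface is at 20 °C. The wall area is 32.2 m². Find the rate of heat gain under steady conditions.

Q ≈ 437 W

Series thermal resistances:
R_inner film = 1/(h_i·A) = 1/(9.09×32.2) = 0.003416 K/W
R_cast iron = L/(kA) = 0.0028/(49×32.2) = 1.775×10^-6 K/W
R_phenolic foam = L/(kA) = 0.06/(0.0196×32.2) = 0.09507 K/W
R_stainless steel = L/(kA) = 0.002/(15.6×32.2) = 3.982×10^-6 K/W
R_total = 0.09849 K/W
Q = ΔT / R_total = 43 / 0.09849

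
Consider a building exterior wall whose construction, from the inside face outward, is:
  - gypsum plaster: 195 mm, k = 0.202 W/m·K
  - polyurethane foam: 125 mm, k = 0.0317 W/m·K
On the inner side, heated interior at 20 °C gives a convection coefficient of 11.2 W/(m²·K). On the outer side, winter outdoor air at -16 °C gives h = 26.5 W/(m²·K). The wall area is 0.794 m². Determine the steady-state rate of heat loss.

Model the wall as resistances in series:
R_inner film = 1/(h_i·A) = 1/(11.2×0.794) = 0.1125 K/W
R_gypsum plaster = L/(kA) = 0.195/(0.202×0.794) = 1.216 K/W
R_polyurethane foam = L/(kA) = 0.125/(0.0317×0.794) = 4.966 K/W
R_outer film = 1/(h_o·A) = 1/(26.5×0.794) = 0.04753 K/W
R_total = 6.342 K/W
Q = ΔT / R_total = 36 / 6.342

Q ≈ 5.68 W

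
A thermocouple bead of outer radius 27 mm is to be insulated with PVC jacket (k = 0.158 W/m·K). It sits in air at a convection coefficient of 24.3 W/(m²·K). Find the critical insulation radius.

r_cr ≈ 13 mm

For a sphere r_cr = 2k/h = 2×0.158/24.3
r_cr = 13 mm; since the bare radius (27 mm) is above r_cr, any added insulation will reduce heat loss.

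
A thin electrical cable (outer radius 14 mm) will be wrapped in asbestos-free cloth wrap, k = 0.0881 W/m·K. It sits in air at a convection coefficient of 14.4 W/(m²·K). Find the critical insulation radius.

r_cr ≈ 6.12 mm

For a cylinder r_cr = k/h = 0.0881/14.4
r_cr = 6.12 mm; since the bare radius (14 mm) is above r_cr, any added insulation will reduce heat loss.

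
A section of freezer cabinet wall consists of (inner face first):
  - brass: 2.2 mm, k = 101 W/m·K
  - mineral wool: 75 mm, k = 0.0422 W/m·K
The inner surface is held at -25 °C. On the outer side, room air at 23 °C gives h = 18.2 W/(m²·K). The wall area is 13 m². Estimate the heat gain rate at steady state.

Q ≈ 341 W

Series thermal resistances:
R_brass = L/(kA) = 0.0022/(101×13) = 1.676×10^-6 K/W
R_mineral wool = L/(kA) = 0.075/(0.0422×13) = 0.1367 K/W
R_outer film = 1/(h_o·A) = 1/(18.2×13) = 0.004227 K/W
R_total = 0.1409 K/W
Q = ΔT / R_total = 48 / 0.1409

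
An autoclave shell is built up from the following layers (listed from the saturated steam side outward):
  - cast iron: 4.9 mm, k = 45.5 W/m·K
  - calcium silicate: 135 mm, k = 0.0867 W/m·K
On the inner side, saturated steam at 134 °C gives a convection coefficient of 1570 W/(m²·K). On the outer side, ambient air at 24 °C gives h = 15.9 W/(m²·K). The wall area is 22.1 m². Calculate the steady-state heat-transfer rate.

Treating each layer as a thermal resistance in series:
R_inner film = 1/(h_i·A) = 1/(1570×22.1) = 2.882×10^-5 K/W
R_cast iron = L/(kA) = 0.0049/(45.5×22.1) = 4.873×10^-6 K/W
R_calcium silicate = L/(kA) = 0.135/(0.0867×22.1) = 0.07046 K/W
R_outer film = 1/(h_o·A) = 1/(15.9×22.1) = 0.002846 K/W
R_total = 0.07334 K/W
Q = ΔT / R_total = 110 / 0.07334

Q ≈ 1500 W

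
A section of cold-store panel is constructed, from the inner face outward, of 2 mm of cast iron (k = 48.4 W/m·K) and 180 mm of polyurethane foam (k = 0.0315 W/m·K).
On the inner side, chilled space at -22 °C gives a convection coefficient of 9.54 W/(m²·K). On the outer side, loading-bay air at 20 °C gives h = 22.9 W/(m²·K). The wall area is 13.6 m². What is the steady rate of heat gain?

Q ≈ 97.4 W

Using the resistance-network approach (series):
R_inner film = 1/(h_i·A) = 1/(9.54×13.6) = 0.007707 K/W
R_cast iron = L/(kA) = 0.002/(48.4×13.6) = 3.038×10^-6 K/W
R_polyurethane foam = L/(kA) = 0.18/(0.0315×13.6) = 0.4202 K/W
R_outer film = 1/(h_o·A) = 1/(22.9×13.6) = 0.003211 K/W
R_total = 0.4311 K/W
Q = ΔT / R_total = 42 / 0.4311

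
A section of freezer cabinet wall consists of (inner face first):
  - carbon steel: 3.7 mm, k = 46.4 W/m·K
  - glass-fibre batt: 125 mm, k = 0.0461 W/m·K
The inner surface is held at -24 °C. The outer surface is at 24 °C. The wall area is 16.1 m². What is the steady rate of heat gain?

Using the resistance-network approach (series):
R_carbon steel = L/(kA) = 0.0037/(46.4×16.1) = 4.953×10^-6 K/W
R_glass-fibre batt = L/(kA) = 0.125/(0.0461×16.1) = 0.1684 K/W
R_total = 0.1684 K/W
Q = ΔT / R_total = 48 / 0.1684

Q ≈ 285 W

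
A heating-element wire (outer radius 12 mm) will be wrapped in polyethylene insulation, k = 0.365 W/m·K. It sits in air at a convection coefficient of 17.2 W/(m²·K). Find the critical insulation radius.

For a cylinder r_cr = k/h = 0.365/17.2
r_cr = 21.2 mm; since the bare radius (12 mm) is below r_cr, adding a thin layer of insulation will *increase* heat loss.

r_cr ≈ 21.2 mm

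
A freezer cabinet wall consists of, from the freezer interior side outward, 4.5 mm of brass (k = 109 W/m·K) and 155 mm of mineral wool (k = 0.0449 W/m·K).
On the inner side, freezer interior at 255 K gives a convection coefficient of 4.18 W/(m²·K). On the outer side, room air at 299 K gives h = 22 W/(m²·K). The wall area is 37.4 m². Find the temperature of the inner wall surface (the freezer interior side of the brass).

T ≈ 258 K

Series thermal resistances:
R_inner film = 1/(h_i·A) = 1/(4.18×37.4) = 0.006397 K/W
R_brass = L/(kA) = 0.0045/(109×37.4) = 1.104×10^-6 K/W
R_mineral wool = L/(kA) = 0.155/(0.0449×37.4) = 0.0923 K/W
R_outer film = 1/(h_o·A) = 1/(22×37.4) = 0.001215 K/W
R_total = 0.09992 K/W;  Q = ΔT/R_total = 44/0.09992 = 440.4 W
T_interface = T_inner + Q·ΣR(inner→interface) = 255 + 440×0.006397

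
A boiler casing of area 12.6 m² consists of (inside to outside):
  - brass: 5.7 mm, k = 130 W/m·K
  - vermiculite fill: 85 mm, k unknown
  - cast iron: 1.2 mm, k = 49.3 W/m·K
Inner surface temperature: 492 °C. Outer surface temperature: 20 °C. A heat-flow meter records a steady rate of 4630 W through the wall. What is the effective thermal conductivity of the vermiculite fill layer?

k ≈ 0.0662 W/(m·K)

Thermal resistances in series:
R_brass = L/(kA) = 0.0057/(130×12.6) = 3.48×10^-6 K/W
R_cast iron = L/(kA) = 0.0012/(49.3×12.6) = 1.932×10^-6 K/W
Sum of known resistances R_other = 5.412×10^-6 K/W
Total R = ΔT/Q = 472/4630 = 0.1019 K/W
R_vermiculite fill = R_total − R_other = 0.1019 K/W
k = L/(R·A) = 0.085/(0.1019×12.6)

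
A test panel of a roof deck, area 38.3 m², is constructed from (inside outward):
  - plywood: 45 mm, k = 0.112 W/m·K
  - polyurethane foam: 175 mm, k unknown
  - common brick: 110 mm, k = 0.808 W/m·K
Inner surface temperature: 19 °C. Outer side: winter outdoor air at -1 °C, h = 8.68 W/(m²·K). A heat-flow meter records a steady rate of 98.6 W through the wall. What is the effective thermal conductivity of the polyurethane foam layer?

k ≈ 0.0246 W/(m·K)

Using the resistance-network approach (series):
R_plywood = L/(kA) = 0.045/(0.112×38.3) = 0.01049 K/W
R_common brick = L/(kA) = 0.11/(0.808×38.3) = 0.003555 K/W
R_outer film = 1/(h_o·A) = 1/(8.68×38.3) = 0.003008 K/W
Sum of known resistances R_other = 0.01705 K/W
Total R = ΔT/Q = 20/98.6 = 0.2028 K/W
R_polyurethane foam = R_total − R_other = 0.1858 K/W
k = L/(R·A) = 0.175/(0.1858×38.3)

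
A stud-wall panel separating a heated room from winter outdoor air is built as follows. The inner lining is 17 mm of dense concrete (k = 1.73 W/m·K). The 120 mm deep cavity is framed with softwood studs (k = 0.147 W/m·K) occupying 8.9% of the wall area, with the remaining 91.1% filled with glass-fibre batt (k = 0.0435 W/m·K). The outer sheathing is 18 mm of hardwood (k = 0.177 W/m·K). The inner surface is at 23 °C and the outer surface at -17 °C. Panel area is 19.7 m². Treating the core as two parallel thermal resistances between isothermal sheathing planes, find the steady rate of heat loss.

Q ≈ 330 W

Sheathing layers in series; stud and cavity paths in parallel between them.
R_inner = 0.017/(1.73×19.7) = 4.988×10^-4 K/W
R_stud  = 0.12/(0.147×0.089×19.7) = 0.4656 K/W
R_cav   = 0.12/(0.0435×0.911×19.7) = 0.1537 K/W
1/R_core = 1/R_stud + 1/R_cav → R_core = 0.1156 K/W
R_outer = 0.018/(0.177×19.7) = 0.005162 K/W
R_total = 0.1212 K/W
Q = ΔT/R_total = 40/0.1212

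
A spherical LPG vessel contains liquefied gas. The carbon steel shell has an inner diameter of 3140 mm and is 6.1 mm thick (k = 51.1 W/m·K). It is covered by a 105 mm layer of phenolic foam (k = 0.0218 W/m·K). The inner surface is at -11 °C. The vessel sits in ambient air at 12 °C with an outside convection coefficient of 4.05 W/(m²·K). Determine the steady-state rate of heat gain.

Radial (spherical) resistances in series:
R_carbon steel shell = (1/1.57 − 1/1.5761)/(4π×51.1) = 3.839×10^-6 K/W
R_phenolic foam = (1/1.5761 − 1/1.6811)/(4π×0.0218) = 0.1447 K/W
R_outer film = 1/(h·4πr_o²) = 1/(4.05×4π×1.6811²) = 0.006953 K/W
R_total = 0.1516 K/W
Q = ΔT/R_total = 23/0.1516

Q ≈ 152 W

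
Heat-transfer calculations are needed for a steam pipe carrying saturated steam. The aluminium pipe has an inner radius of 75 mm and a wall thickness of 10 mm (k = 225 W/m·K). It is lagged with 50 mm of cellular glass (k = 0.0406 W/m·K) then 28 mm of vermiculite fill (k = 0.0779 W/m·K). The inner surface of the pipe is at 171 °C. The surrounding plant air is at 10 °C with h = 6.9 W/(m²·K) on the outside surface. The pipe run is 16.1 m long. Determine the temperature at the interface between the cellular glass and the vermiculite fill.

Cylindrical conduction, so R = ln(r₂/r₁)/(2πkL) per layer, in series:
R_aluminium pipe wall = ln(85/75)/(2π×225×16.1) = 5.499×10^-6 K/W
R_cellular glass = ln(135/85)/(2π×0.0406×16.1) = 0.1126 K/W
R_vermiculite fill = ln(163/135)/(2π×0.0779×16.1) = 0.02392 K/W
R_outer film = 1/(h_o·2πr_oL) = 1/(6.9×2π×0.163×16.1) = 0.008789 K/W
R_total = 0.1454 K/W
Q = ΔT/R_total = 161/0.1454
Q = 1110 W
T_interface = T_inner − Q·ΣR(inner→interface) = 171 − 1110×0.1126

T ≈ 46.2 °C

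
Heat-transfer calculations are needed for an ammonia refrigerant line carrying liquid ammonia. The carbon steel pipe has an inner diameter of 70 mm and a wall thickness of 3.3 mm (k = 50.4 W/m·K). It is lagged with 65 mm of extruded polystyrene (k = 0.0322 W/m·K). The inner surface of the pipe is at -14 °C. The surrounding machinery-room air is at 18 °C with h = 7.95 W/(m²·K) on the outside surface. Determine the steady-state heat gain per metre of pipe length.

Cylindrical conduction, so R = ln(r₂/r₁)/(2πkL) per layer, in series:
R_carbon steel pipe wall = ln(38.3/35)/(2π×50.4×1) = 2.845×10^-4 K/W
R_extruded polystyrene = ln(103.3/38.3)/(2π×0.0322×1) = 4.904 K/W
R_outer film = 1/(h_o·2πr_oL) = 1/(7.95×2π×0.1033×1) = 0.1938 K/W
R_total = 5.098 K/W
Q = ΔT/R_total = 32/5.098

q′ ≈ 6.28 W/m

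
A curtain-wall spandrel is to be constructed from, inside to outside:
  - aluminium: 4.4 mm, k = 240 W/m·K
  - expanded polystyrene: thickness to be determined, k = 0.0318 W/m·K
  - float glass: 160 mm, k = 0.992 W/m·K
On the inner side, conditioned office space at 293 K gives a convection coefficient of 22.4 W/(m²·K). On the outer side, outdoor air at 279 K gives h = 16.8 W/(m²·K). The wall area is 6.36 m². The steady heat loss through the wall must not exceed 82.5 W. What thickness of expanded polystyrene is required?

L ≈ 25.9 mm

Model the wall as resistances in series:
R_inner film = 1/(h_i·A) = 1/(22.4×6.36) = 0.007019 K/W
R_aluminium = L/(kA) = 0.0044/(240×6.36) = 2.883×10^-6 K/W
R_float glass = L/(kA) = 0.16/(0.992×6.36) = 0.02536 K/W
R_outer film = 1/(h_o·A) = 1/(16.8×6.36) = 0.009359 K/W
Sum of the known resistances R_other = 0.04174 K/W
Required total resistance R_tot = ΔT/Q_allow = 14/82.5 = 0.1697 K/W
R_expanded polystyrene = R_tot − R_other = 0.128 K/W
L = R·k·A = 0.128×0.0318×6.36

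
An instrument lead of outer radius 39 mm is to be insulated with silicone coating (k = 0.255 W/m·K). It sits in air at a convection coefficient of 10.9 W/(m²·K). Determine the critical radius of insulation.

For a cylinder r_cr = k/h = 0.255/10.9
r_cr = 23.4 mm; since the bare radius (39 mm) is above r_cr, any added insulation will reduce heat loss.

r_cr ≈ 23.4 mm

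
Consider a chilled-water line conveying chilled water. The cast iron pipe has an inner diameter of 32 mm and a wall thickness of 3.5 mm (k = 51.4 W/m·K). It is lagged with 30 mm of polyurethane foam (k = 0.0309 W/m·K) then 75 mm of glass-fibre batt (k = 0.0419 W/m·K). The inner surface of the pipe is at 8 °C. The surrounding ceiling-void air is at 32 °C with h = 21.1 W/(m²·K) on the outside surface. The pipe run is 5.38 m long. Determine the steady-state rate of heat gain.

Cylindrical conduction, so R = ln(r₂/r₁)/(2πkL) per layer, in series:
R_cast iron pipe wall = ln(19.5/16)/(2π×51.4×5.38) = 1.139×10^-4 K/W
R_polyurethane foam = ln(49.5/19.5)/(2π×0.0309×5.38) = 0.8918 K/W
R_glass-fibre batt = ln(124.5/49.5)/(2π×0.0419×5.38) = 0.6512 K/W
R_outer film = 1/(h_o·2πr_oL) = 1/(21.1×2π×0.1245×5.38) = 0.01126 K/W
R_total = 1.554 K/W
Q = ΔT/R_total = 24/1.554

Q ≈ 15.4 W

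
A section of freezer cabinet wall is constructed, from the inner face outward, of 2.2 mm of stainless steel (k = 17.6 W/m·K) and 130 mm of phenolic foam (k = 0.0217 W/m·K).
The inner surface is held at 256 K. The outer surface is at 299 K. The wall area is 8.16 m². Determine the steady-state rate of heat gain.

Thermal resistances in series:
R_stainless steel = L/(kA) = 0.0022/(17.6×8.16) = 1.532×10^-5 K/W
R_phenolic foam = L/(kA) = 0.13/(0.0217×8.16) = 0.7342 K/W
R_total = 0.7342 K/W
Q = ΔT / R_total = 43 / 0.7342

Q ≈ 58.6 W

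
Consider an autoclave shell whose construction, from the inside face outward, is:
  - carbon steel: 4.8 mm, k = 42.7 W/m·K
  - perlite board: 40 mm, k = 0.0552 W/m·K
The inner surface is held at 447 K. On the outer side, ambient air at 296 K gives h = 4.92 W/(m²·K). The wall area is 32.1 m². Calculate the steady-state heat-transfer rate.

Thermal resistances in series:
R_carbon steel = L/(kA) = 0.0048/(42.7×32.1) = 3.502×10^-6 K/W
R_perlite board = L/(kA) = 0.04/(0.0552×32.1) = 0.02257 K/W
R_outer film = 1/(h_o·A) = 1/(4.92×32.1) = 0.006332 K/W
R_total = 0.02891 K/W
Q = ΔT / R_total = 151 / 0.02891

Q ≈ 5220 W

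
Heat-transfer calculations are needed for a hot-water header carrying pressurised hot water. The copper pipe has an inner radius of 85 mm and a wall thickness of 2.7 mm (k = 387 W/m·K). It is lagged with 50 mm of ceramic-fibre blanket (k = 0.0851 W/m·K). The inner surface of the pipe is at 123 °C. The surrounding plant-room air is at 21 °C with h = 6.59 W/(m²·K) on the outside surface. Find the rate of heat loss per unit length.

Per-layer cylindrical resistances, series-summed:
R_copper pipe wall = ln(87.7/85)/(2π×387×1) = 1.286×10^-5 K/W
R_ceramic-fibre blanket = ln(137.7/87.7)/(2π×0.0851×1) = 0.8438 K/W
R_outer film = 1/(h_o·2πr_oL) = 1/(6.59×2π×0.1377×1) = 0.1754 K/W
R_total = 1.019 K/W
Q = ΔT/R_total = 102/1.019

q′ ≈ 100 W/m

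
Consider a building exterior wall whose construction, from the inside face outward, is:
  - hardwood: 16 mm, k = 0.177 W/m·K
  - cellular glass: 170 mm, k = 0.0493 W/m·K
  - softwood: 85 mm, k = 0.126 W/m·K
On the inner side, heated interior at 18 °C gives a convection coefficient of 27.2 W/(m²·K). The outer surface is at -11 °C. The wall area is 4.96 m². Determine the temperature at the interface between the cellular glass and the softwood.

Series thermal resistances:
R_inner film = 1/(h_i·A) = 1/(27.2×4.96) = 0.007412 K/W
R_hardwood = L/(kA) = 0.016/(0.177×4.96) = 0.01822 K/W
R_cellular glass = L/(kA) = 0.17/(0.0493×4.96) = 0.6952 K/W
R_softwood = L/(kA) = 0.085/(0.126×4.96) = 0.136 K/W
R_total = 0.8569 K/W;  Q = ΔT/R_total = 29/0.8569 = 33.84 W
T_interface = T_inner − Q·ΣR(inner→interface) = 18 − 33.8×0.7209

T ≈ -6.4 °C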